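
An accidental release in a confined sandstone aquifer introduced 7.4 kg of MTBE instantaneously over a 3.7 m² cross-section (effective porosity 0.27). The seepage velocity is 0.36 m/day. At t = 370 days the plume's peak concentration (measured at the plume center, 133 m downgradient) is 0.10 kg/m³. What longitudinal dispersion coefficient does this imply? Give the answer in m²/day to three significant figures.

At the plume center C_max = M/(n_e·A·√(4πDt)), so D = M²/(4πt·(n_e·A·C_max)²).
n_e·A·C_max = 0.27 × 3.7 × 0.10 = 0.09990 kg/m.
D = 7.4²/(4π × 370 × 0.09990²) = 1.18 m²/day.

1.18 m²/day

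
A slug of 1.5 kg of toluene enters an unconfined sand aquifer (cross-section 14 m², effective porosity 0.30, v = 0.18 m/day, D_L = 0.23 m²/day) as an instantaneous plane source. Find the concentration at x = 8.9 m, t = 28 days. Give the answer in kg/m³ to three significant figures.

For an instantaneous plane source, C(x,t) = M/(n_e·A·√(4πDt)) · exp(−(x−vt)²/(4Dt)), with n_e·A the pore (flow) area.
Plume center vt = 0.18 × 28 = 5.04 m, so the well at 8.9 m is 3.86 m downgradient of the peak.
√(4πDt) = 8.996 m, giving peak height M/(n_e·A·√(4πDt)) = 1.5/(0.30 × 14 × 8.996) = 0.03970 kg/m³.
(x−vt)²/(4Dt) = (3.86)²/(4 × 0.23 × 28) = 0.5784; exp(−0.5784) = 0.5608.
C = 0.03970 × 0.5608 = 0.0223 kg/m³.

0.0223 kg/m³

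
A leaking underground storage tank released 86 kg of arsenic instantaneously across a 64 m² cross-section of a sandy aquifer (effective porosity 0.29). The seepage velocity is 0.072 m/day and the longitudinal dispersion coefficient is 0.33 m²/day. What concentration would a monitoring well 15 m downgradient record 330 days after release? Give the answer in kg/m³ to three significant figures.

For an instantaneous plane source, C(x,t) = M/(n_e·A·√(4πDt)) · exp(−(x−vt)²/(4Dt)), with n_e·A the pore (flow) area.
Plume center vt = 0.072 × 330 = 23.76 m, so the well at 15 m is 8.76 m upgradient of the peak.
√(4πDt) = 36.99 m, giving peak height M/(n_e·A·√(4πDt)) = 86/(0.29 × 64 × 36.99) = 0.1253 kg/m³.
(x−vt)²/(4Dt) = (-8.76)²/(4 × 0.33 × 330) = 0.1762; exp(−0.1762) = 0.8385.
C = 0.1253 × 0.8385 = 0.105 kg/m³.

0.105 kg/m³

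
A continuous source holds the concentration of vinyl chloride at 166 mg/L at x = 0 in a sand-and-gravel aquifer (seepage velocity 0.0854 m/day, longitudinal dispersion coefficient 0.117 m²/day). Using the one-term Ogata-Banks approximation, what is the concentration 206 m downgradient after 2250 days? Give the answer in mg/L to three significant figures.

45.3 mg/L

For a continuous step input, C/C₀ ≈ ½·erfc((x−vt)/(2√(Dt))).
vt = 0.0854 × 2250 = 192.15 m and 2√(Dt) = 2√(0.117 × 2250) = 32.45 m.
Argument (x−vt)/(2√(Dt)) = (206 − 192.15)/32.45 = 0.4268; ½·erfc(0.4268) = 0.2731.
C = 166 × 0.2731 = 45.3 mg/L.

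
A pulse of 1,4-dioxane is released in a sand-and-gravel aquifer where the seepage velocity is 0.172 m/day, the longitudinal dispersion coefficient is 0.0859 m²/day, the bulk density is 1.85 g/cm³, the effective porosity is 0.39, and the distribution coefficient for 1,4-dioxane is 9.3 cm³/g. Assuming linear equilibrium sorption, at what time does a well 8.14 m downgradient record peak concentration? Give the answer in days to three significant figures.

2010 days

Retardation factor R = 1 + ρ_b·K_d/n = 1 + 1.85 × 9.3/0.39 = 45.12.
Sorption retards both mechanisms: v_R = v/R = 0.003812 m/day, D_R = D/R = 0.001904 m²/day.
Peak time from v_R²t² + 2D_R t − x² = 0: t = (√(D_R² + v_R²x²) − D_R)/v_R².
√(D_R² + v_R²x²) = √(0.001904² + 0.003812² × 8.14²) = 0.03109; v_R² = 1.453e-05.
t = (0.03109 − 0.001904)/1.453e-05 = 2010 days.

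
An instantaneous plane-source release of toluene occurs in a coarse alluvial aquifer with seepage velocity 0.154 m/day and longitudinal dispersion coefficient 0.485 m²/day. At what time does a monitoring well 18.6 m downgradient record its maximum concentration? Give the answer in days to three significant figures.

For the 1D instantaneous-source solution, setting ∂C/∂t = 0 at fixed x gives v²t² + 2Dt − x² = 0, so t = (√(D² + v²x²) − D)/v².
√(D² + v²x²) = √(0.485² + 0.154² × 18.6²) = 2.905; v² = 0.023716.
t = (2.905 − 0.485)/0.023716 = 102 days (vs. the pure-advection estimate x/v = 121 d).

102 days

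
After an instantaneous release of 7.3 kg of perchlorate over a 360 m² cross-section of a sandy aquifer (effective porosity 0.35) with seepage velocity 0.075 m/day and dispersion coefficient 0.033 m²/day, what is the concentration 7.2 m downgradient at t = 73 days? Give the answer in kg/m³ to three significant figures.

0.00773 kg/m³

For an instantaneous plane source, C(x,t) = M/(n_e·A·√(4πDt)) · exp(−(x−vt)²/(4Dt)), with n_e·A the pore (flow) area.
Plume center vt = 0.075 × 73 = 5.475 m, so the well at 7.2 m is 1.725 m downgradient of the peak.
√(4πDt) = 5.502 m, giving peak height M/(n_e·A·√(4πDt)) = 7.3/(0.35 × 360 × 5.502) = 0.01053 kg/m³.
(x−vt)²/(4Dt) = (1.725)²/(4 × 0.033 × 73) = 0.3088; exp(−0.3088) = 0.7343.
C = 0.01053 × 0.7343 = 0.00773 kg/m³.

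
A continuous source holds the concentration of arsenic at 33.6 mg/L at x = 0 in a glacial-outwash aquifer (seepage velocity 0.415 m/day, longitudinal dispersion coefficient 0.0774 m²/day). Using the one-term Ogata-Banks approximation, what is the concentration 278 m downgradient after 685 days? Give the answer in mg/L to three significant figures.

24.5 mg/L

For a continuous step input, C/C₀ ≈ ½·erfc((x−vt)/(2√(Dt))).
vt = 0.415 × 685 = 284.275 m and 2√(Dt) = 2√(0.0774 × 685) = 14.56 m.
Argument (x−vt)/(2√(Dt)) = (278 − 284.275)/14.56 = -0.4310; ½·erfc(-0.4310) = 0.7289.
C = 33.6 × 0.7289 = 24.5 mg/L.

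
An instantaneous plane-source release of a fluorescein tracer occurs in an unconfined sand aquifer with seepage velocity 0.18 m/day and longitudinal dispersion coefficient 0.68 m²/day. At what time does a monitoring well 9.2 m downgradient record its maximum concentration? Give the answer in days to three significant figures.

For the 1D instantaneous-source solution, setting ∂C/∂t = 0 at fixed x gives v²t² + 2Dt − x² = 0, so t = (√(D² + v²x²) − D)/v².
√(D² + v²x²) = √(0.68² + 0.18² × 9.2²) = 1.790; v² = 0.0324.
t = (1.790 − 0.68)/0.0324 = 34.3 days (vs. the pure-advection estimate x/v = 51.1 d).

34.3 days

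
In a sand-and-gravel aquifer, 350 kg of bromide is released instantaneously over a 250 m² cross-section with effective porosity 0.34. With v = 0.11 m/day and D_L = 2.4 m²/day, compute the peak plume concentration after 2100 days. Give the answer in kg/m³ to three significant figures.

0.0164 kg/m³

The peak of an instantaneous 1D plume sits at x = vt; there the Gaussian factor is 1 and C_max = M/(n_e·A·√(4πDt)), where n_e·A is the pore area the mass is dissolved in.
√(4πDt) = √(4π × 2.4 × 2100) = 251.7 m, so C_max = 350/(0.34 × 250 × 251.7) = 0.0164 kg/m³.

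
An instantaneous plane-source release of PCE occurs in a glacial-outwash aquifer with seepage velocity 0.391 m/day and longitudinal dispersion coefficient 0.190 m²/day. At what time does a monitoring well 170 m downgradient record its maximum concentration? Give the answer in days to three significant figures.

For the 1D instantaneous-source solution, setting ∂C/∂t = 0 at fixed x gives v²t² + 2Dt − x² = 0, so t = (√(D² + v²x²) − D)/v².
√(D² + v²x²) = √(0.190² + 0.391² × 170²) = 66.47; v² = 0.152881.
t = (66.47 − 0.190)/0.152881 = 434 days (vs. the pure-advection estimate x/v = 435 d).

434 days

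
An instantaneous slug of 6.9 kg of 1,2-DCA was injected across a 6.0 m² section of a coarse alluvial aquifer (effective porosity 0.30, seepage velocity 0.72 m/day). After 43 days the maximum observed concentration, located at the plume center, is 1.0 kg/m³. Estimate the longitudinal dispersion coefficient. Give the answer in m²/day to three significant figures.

At the plume center C_max = M/(n_e·A·√(4πDt)), so D = M²/(4πt·(n_e·A·C_max)²).
n_e·A·C_max = 0.30 × 6.0 × 1.0 = 1.800 kg/m.
D = 6.9²/(4π × 43 × 1.800²) = 0.0272 m²/day.

0.0272 m²/day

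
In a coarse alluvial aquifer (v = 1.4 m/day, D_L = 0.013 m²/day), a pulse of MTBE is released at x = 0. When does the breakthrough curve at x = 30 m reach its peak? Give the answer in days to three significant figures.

For the 1D instantaneous-source solution, setting ∂C/∂t = 0 at fixed x gives v²t² + 2Dt − x² = 0, so t = (√(D² + v²x²) − D)/v².
√(D² + v²x²) = √(0.013² + 1.4² × 30²) = 42.00; v² = 1.96.
t = (42.00 − 0.013)/1.96 = 21.4 days (vs. the pure-advection estimate x/v = 21.4 d).

21.4 days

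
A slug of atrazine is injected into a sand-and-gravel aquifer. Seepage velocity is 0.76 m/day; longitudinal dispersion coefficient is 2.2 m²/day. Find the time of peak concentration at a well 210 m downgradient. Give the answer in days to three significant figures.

For the 1D instantaneous-source solution, setting ∂C/∂t = 0 at fixed x gives v²t² + 2Dt − x² = 0, so t = (√(D² + v²x²) − D)/v².
√(D² + v²x²) = √(2.2² + 0.76² × 210²) = 159.6; v² = 0.5776.
t = (159.6 − 2.2)/0.5776 = 273 days (vs. the pure-advection estimate x/v = 276 d).

273 days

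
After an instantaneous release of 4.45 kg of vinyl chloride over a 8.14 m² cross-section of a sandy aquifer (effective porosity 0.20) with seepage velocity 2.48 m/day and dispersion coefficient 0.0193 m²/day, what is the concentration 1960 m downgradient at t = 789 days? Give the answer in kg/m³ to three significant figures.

For an instantaneous plane source, C(x,t) = M/(n_e·A·√(4πDt)) · exp(−(x−vt)²/(4Dt)), with n_e·A the pore (flow) area.
Plume center vt = 2.48 × 789 = 1956.72 m, so the well at 1960 m is 3.28 m downgradient of the peak.
√(4πDt) = 13.83 m, giving peak height M/(n_e·A·√(4πDt)) = 4.45/(0.20 × 8.14 × 13.83) = 0.1976 kg/m³.
(x−vt)²/(4Dt) = (3.28)²/(4 × 0.0193 × 789) = 0.1766; exp(−0.1766) = 0.8381.
C = 0.1976 × 0.8381 = 0.166 kg/m³.

0.166 kg/m³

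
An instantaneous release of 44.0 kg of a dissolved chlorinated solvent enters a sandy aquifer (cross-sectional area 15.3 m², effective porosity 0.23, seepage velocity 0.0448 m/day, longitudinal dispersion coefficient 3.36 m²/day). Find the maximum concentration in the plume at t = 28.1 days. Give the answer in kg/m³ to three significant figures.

The peak of an instantaneous 1D plume sits at x = vt; there the Gaussian factor is 1 and C_max = M/(n_e·A·√(4πDt)), where n_e·A is the pore area the mass is dissolved in.
√(4πDt) = √(4π × 3.36 × 28.1) = 34.45 m, so C_max = 44.0/(0.23 × 15.3 × 34.45) = 0.363 kg/m³.

0.363 kg/m³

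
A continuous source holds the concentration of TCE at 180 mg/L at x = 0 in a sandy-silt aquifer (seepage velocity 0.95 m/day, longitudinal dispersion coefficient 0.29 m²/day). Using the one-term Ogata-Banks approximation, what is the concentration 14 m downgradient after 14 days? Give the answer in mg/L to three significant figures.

For a continuous step input, C/C₀ ≈ ½·erfc((x−vt)/(2√(Dt))).
vt = 0.95 × 14 = 13.3 m and 2√(Dt) = 2√(0.29 × 14) = 4.030 m.
Argument (x−vt)/(2√(Dt)) = (14 − 13.3)/4.030 = 0.1737; ½·erfc(0.1737) = 0.4030.
C = 180 × 0.4030 = 72.5 mg/L.

72.5 mg/L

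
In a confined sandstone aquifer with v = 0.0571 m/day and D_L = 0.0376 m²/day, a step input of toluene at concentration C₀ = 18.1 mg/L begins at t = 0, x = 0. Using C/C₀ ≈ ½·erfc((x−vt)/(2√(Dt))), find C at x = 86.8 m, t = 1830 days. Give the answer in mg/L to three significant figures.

For a continuous step input, C/C₀ ≈ ½·erfc((x−vt)/(2√(Dt))).
vt = 0.0571 × 1830 = 104.493 m and 2√(Dt) = 2√(0.0376 × 1830) = 16.59 m.
Argument (x−vt)/(2√(Dt)) = (86.8 − 104.493)/16.59 = -1.066; ½·erfc(-1.066) = 0.9342.
C = 18.1 × 0.9342 = 16.9 mg/L.

16.9 mg/L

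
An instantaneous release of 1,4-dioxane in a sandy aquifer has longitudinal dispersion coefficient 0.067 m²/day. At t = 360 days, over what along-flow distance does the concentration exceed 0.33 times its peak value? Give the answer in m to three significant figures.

The plume is Gaussian with σ = √(2Dt) = √(2 × 0.067 × 360) = 6.946 m.
C/C_peak = exp(−Δx²/(2σ²)) = 0.33 ⇒ Δx = σ·√(−2 ln 0.33) = 6.946 × 1.489 = 10.34 m.
Width = 2Δx = 20.7 m.

20.7 m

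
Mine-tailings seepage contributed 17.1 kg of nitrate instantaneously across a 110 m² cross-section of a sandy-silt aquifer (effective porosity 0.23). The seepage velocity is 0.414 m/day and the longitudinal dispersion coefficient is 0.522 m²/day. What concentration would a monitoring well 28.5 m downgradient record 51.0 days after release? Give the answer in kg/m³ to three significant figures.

0.0221 kg/m³

For an instantaneous plane source, C(x,t) = M/(n_e·A·√(4πDt)) · exp(−(x−vt)²/(4Dt)), with n_e·A the pore (flow) area.
Plume center vt = 0.414 × 51.0 = 21.114 m, so the well at 28.5 m is 7.386 m downgradient of the peak.
√(4πDt) = 18.29 m, giving peak height M/(n_e·A·√(4πDt)) = 17.1/(0.23 × 110 × 18.29) = 0.03695 kg/m³.
(x−vt)²/(4Dt) = (7.386)²/(4 × 0.522 × 51.0) = 0.5123; exp(−0.5123) = 0.5991.
C = 0.03695 × 0.5991 = 0.0221 kg/m³.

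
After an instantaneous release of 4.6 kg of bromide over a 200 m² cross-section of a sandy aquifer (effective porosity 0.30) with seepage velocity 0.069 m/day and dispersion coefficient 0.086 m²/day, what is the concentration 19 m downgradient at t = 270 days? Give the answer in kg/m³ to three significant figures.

0.00448 kg/m³

For an instantaneous plane source, C(x,t) = M/(n_e·A·√(4πDt)) · exp(−(x−vt)²/(4Dt)), with n_e·A the pore (flow) area.
Plume center vt = 0.069 × 270 = 18.63 m, so the well at 19 m is 0.37 m downgradient of the peak.
√(4πDt) = 17.08 m, giving peak height M/(n_e·A·√(4πDt)) = 4.6/(0.30 × 200 × 17.08) = 0.004489 kg/m³.
(x−vt)²/(4Dt) = (0.37)²/(4 × 0.086 × 270) = 0.001474; exp(−0.001474) = 0.9985.
C = 0.004489 × 0.9985 = 0.00448 kg/m³.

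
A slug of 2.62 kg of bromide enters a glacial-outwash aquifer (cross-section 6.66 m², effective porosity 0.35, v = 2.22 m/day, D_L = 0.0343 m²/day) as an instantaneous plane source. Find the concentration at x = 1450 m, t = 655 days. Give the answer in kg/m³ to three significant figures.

For an instantaneous plane source, C(x,t) = M/(n_e·A·√(4πDt)) · exp(−(x−vt)²/(4Dt)), with n_e·A the pore (flow) area.
Plume center vt = 2.22 × 655 = 1454.1 m, so the well at 1450 m is 4.1 m upgradient of the peak.
√(4πDt) = 16.80 m, giving peak height M/(n_e·A·√(4πDt)) = 2.62/(0.35 × 6.66 × 16.80) = 0.06690 kg/m³.
(x−vt)²/(4Dt) = (-4.1)²/(4 × 0.0343 × 655) = 0.1871; exp(−0.1871) = 0.8294.
C = 0.06690 × 0.8294 = 0.0555 kg/m³.

0.0555 kg/m³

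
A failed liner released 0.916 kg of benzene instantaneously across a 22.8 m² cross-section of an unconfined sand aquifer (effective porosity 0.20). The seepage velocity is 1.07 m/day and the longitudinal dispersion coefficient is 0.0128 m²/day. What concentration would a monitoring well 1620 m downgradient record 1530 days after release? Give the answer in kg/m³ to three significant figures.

For an instantaneous plane source, C(x,t) = M/(n_e·A·√(4πDt)) · exp(−(x−vt)²/(4Dt)), with n_e·A the pore (flow) area.
Plume center vt = 1.07 × 1530 = 1637.1 m, so the well at 1620 m is 17.1 m upgradient of the peak.
√(4πDt) = 15.69 m, giving peak height M/(n_e·A·√(4πDt)) = 0.916/(0.20 × 22.8 × 15.69) = 0.01280 kg/m³.
(x−vt)²/(4Dt) = (-17.1)²/(4 × 0.0128 × 1530) = 3.733; exp(−3.733) = 0.02392.
C = 0.01280 × 0.02392 = 0.000306 kg/m³.

0.000306 kg/m³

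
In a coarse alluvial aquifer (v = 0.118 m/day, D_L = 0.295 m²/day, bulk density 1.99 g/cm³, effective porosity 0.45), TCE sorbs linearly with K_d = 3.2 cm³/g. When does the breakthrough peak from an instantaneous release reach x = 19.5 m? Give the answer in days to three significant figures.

2200 days

Retardation factor R = 1 + ρ_b·K_d/n = 1 + 1.99 × 3.2/0.45 = 15.15.
Sorption retards both mechanisms: v_R = v/R = 0.007789 m/day, D_R = D/R = 0.01947 m²/day.
Peak time from v_R²t² + 2D_R t − x² = 0: t = (√(D_R² + v_R²x²) − D_R)/v_R².
√(D_R² + v_R²x²) = √(0.01947² + 0.007789² × 19.5²) = 0.1531; v_R² = 6.067e-05.
t = (0.1531 − 0.01947)/6.067e-05 = 2200 days.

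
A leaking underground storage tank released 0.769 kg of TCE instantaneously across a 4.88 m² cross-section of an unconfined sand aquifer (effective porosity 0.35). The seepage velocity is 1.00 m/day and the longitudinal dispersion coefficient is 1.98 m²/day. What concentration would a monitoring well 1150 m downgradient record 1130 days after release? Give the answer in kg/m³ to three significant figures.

0.00257 kg/m³

For an instantaneous plane source, C(x,t) = M/(n_e·A·√(4πDt)) · exp(−(x−vt)²/(4Dt)), with n_e·A the pore (flow) area.
Plume center vt = 1.00 × 1130 = 1130 m, so the well at 1150 m is 20 m downgradient of the peak.
√(4πDt) = 167.7 m, giving peak height M/(n_e·A·√(4πDt)) = 0.769/(0.35 × 4.88 × 167.7) = 0.002685 kg/m³.
(x−vt)²/(4Dt) = (20)²/(4 × 1.98 × 1130) = 0.04469; exp(−0.04469) = 0.9563.
C = 0.002685 × 0.9563 = 0.00257 kg/m³.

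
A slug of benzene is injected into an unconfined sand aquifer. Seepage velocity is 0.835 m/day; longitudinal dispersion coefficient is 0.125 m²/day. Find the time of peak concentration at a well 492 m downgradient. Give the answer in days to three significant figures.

For the 1D instantaneous-source solution, setting ∂C/∂t = 0 at fixed x gives v²t² + 2Dt − x² = 0, so t = (√(D² + v²x²) − D)/v².
√(D² + v²x²) = √(0.125² + 0.835² × 492²) = 410.8; v² = 0.697225.
t = (410.8 − 0.125)/0.697225 = 589 days (vs. the pure-advection estimate x/v = 589 d).

589 days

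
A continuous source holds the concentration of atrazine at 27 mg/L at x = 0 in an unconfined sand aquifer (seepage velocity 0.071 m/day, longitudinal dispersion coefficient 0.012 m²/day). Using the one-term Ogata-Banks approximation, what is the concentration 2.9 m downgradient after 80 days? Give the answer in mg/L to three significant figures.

For a continuous step input, C/C₀ ≈ ½·erfc((x−vt)/(2√(Dt))).
vt = 0.071 × 80 = 5.68 m and 2√(Dt) = 2√(0.012 × 80) = 1.960 m.
Argument (x−vt)/(2√(Dt)) = (2.9 − 5.68)/1.960 = -1.418; ½·erfc(-1.418) = 0.9775.
C = 27 × 0.9775 = 26.4 mg/L.

26.4 mg/L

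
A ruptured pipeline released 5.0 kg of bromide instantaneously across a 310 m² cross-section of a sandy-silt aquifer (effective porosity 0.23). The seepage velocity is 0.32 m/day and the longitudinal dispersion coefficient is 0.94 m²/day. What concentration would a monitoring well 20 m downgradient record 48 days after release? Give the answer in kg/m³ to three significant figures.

For an instantaneous plane source, C(x,t) = M/(n_e·A·√(4πDt)) · exp(−(x−vt)²/(4Dt)), with n_e·A the pore (flow) area.
Plume center vt = 0.32 × 48 = 15.36 m, so the well at 20 m is 4.64 m downgradient of the peak.
√(4πDt) = 23.81 m, giving peak height M/(n_e·A·√(4πDt)) = 5.0/(0.23 × 310 × 23.81) = 0.002945 kg/m³.
(x−vt)²/(4Dt) = (4.64)²/(4 × 0.94 × 48) = 0.1193; exp(−0.1193) = 0.8875.
C = 0.002945 × 0.8875 = 0.00261 kg/m³.

0.00261 kg/m³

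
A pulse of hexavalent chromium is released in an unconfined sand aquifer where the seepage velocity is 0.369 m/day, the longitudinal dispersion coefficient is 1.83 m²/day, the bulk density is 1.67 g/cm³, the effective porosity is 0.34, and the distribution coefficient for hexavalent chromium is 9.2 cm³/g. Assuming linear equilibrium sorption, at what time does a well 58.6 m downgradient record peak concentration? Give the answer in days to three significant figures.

6740 days

Retardation factor R = 1 + ρ_b·K_d/n = 1 + 1.67 × 9.2/0.34 = 46.19.
Sorption retards both mechanisms: v_R = v/R = 0.007989 m/day, D_R = D/R = 0.03962 m²/day.
Peak time from v_R²t² + 2D_R t − x² = 0: t = (√(D_R² + v_R²x²) − D_R)/v_R².
√(D_R² + v_R²x²) = √(0.03962² + 0.007989² × 58.6²) = 0.4698; v_R² = 6.382e-05.
t = (0.4698 − 0.03962)/6.382e-05 = 6740 days.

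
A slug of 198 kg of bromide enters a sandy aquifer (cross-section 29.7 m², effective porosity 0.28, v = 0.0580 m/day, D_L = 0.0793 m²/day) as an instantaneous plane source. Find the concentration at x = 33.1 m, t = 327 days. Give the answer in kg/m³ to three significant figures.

0.192 kg/m³

For an instantaneous plane source, C(x,t) = M/(n_e·A·√(4πDt)) · exp(−(x−vt)²/(4Dt)), with n_e·A the pore (flow) area.
Plume center vt = 0.0580 × 327 = 18.966 m, so the well at 33.1 m is 14.134 m downgradient of the peak.
√(4πDt) = 18.05 m, giving peak height M/(n_e·A·√(4πDt)) = 198/(0.28 × 29.7 × 18.05) = 1.319 kg/m³.
(x−vt)²/(4Dt) = (14.134)²/(4 × 0.0793 × 327) = 1.926; exp(−1.926) = 0.1457.
C = 1.319 × 0.1457 = 0.192 kg/m³.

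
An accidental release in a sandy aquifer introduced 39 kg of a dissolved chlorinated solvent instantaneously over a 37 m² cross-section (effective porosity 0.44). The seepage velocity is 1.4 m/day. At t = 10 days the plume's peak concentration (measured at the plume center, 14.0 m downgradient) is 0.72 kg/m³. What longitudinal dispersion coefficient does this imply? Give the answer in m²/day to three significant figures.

At the plume center C_max = M/(n_e·A·√(4πDt)), so D = M²/(4πt·(n_e·A·C_max)²).
n_e·A·C_max = 0.44 × 37 × 0.72 = 11.72 kg/m.
D = 39²/(4π × 10 × 11.72²) = 0.0881 m²/day.

0.0881 m²/day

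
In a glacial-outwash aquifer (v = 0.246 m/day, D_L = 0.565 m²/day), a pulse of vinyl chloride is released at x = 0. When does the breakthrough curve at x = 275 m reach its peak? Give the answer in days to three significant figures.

1110 days

For the 1D instantaneous-source solution, setting ∂C/∂t = 0 at fixed x gives v²t² + 2Dt − x² = 0, so t = (√(D² + v²x²) − D)/v².
√(D² + v²x²) = √(0.565² + 0.246² × 275²) = 67.65; v² = 0.060516.
t = (67.65 − 0.565)/0.060516 = 1110 days (vs. the pure-advection estimate x/v = 1120 d).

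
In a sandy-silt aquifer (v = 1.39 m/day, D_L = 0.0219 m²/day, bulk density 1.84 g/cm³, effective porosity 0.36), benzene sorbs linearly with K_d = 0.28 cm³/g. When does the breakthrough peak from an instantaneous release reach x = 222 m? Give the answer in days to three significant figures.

388 days

Retardation factor R = 1 + ρ_b·K_d/n = 1 + 1.84 × 0.28/0.36 = 2.431.
Sorption retards both mechanisms: v_R = v/R = 0.5718 m/day, D_R = D/R = 0.009009 m²/day.
Peak time from v_R²t² + 2D_R t − x² = 0: t = (√(D_R² + v_R²x²) − D_R)/v_R².
√(D_R² + v_R²x²) = √(0.009009² + 0.5718² × 222²) = 126.9; v_R² = 0.3270.
t = (126.9 − 0.009009)/0.3270 = 388 days.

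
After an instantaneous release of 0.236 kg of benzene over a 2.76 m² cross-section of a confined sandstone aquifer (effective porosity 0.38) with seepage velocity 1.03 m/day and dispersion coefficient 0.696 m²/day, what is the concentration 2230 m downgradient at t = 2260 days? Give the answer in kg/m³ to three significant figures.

For an instantaneous plane source, C(x,t) = M/(n_e·A·√(4πDt)) · exp(−(x−vt)²/(4Dt)), with n_e·A the pore (flow) area.
Plume center vt = 1.03 × 2260 = 2327.8 m, so the well at 2230 m is 97.8 m upgradient of the peak.
√(4πDt) = 140.6 m, giving peak height M/(n_e·A·√(4πDt)) = 0.236/(0.38 × 2.76 × 140.6) = 0.001600 kg/m³.
(x−vt)²/(4Dt) = (-97.8)²/(4 × 0.696 × 2260) = 1.520; exp(−1.520) = 0.2187.
C = 0.001600 × 0.2187 = 0.000350 kg/m³.

0.000350 kg/m³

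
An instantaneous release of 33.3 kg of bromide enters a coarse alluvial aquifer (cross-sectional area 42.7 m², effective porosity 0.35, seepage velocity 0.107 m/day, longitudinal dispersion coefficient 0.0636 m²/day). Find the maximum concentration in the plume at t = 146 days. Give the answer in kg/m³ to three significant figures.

0.206 kg/m³

The peak of an instantaneous 1D plume sits at x = vt; there the Gaussian factor is 1 and C_max = M/(n_e·A·√(4πDt)), where n_e·A is the pore area the mass is dissolved in.
√(4πDt) = √(4π × 0.0636 × 146) = 10.80 m, so C_max = 33.3/(0.35 × 42.7 × 10.80) = 0.206 kg/m³.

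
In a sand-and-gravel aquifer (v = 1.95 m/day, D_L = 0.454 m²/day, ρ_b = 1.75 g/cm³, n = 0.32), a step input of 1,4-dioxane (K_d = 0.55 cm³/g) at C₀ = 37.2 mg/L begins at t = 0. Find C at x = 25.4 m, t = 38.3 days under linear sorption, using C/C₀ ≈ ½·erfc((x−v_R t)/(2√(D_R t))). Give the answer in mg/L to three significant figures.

0.403 mg/L

Retardation factor R = 1 + ρ_b·K_d/n = 1 + 1.75 × 0.55/0.32 = 4.008.
Sorption retards both mechanisms: v_R = v/R = 0.4865 m/day, D_R = D/R = 0.1133 m²/day.
v_R·t = 0.4865 × 38.3 = 18.63295 m; 2√(D_R t) = 4.166 m; argument = (25.4 − 18.63295)/4.166 = 1.624.
C = C₀ × ½·erfc(1.624) = 37.2 × 0.01082 = 0.403 mg/L.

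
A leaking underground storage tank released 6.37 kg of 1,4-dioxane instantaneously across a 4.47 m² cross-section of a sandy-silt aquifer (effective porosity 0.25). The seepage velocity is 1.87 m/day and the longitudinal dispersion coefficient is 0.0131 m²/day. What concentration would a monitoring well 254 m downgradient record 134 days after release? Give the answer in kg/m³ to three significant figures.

0.229 kg/m³

For an instantaneous plane source, C(x,t) = M/(n_e·A·√(4πDt)) · exp(−(x−vt)²/(4Dt)), with n_e·A the pore (flow) area.
Plume center vt = 1.87 × 134 = 250.58 m, so the well at 254 m is 3.42 m downgradient of the peak.
√(4πDt) = 4.697 m, giving peak height M/(n_e·A·√(4πDt)) = 6.37/(0.25 × 4.47 × 4.697) = 1.214 kg/m³.
(x−vt)²/(4Dt) = (3.42)²/(4 × 0.0131 × 134) = 1.666; exp(−1.666) = 0.1890.
C = 1.214 × 0.1890 = 0.229 kg/m³.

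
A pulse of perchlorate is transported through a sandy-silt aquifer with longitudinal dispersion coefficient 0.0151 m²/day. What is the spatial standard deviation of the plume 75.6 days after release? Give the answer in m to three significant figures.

Dispersive spreading gives a Gaussian with σ² = 2Dt; advection only shifts the center.
σ = √(2 × 0.0151 × 75.6) = 1.51 m.

1.51 m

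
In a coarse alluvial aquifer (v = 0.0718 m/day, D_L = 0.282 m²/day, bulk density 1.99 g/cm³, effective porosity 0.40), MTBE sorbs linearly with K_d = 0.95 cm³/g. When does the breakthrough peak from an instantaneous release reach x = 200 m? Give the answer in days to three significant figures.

15600 days

Retardation factor R = 1 + ρ_b·K_d/n = 1 + 1.99 × 0.95/0.40 = 5.726.
Sorption retards both mechanisms: v_R = v/R = 0.01254 m/day, D_R = D/R = 0.04925 m²/day.
Peak time from v_R²t² + 2D_R t − x² = 0: t = (√(D_R² + v_R²x²) − D_R)/v_R².
√(D_R² + v_R²x²) = √(0.04925² + 0.01254² × 200²) = 2.508; v_R² = 0.0001573.
t = (2.508 − 0.04925)/0.0001573 = 15600 days.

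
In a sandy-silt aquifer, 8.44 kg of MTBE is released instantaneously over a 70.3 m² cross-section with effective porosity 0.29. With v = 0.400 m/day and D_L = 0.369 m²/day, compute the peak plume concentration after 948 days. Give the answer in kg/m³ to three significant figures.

The peak of an instantaneous 1D plume sits at x = vt; there the Gaussian factor is 1 and C_max = M/(n_e·A·√(4πDt)), where n_e·A is the pore area the mass is dissolved in.
√(4πDt) = √(4π × 0.369 × 948) = 66.30 m, so C_max = 8.44/(0.29 × 70.3 × 66.30) = 0.00624 kg/m³.

0.00624 kg/m³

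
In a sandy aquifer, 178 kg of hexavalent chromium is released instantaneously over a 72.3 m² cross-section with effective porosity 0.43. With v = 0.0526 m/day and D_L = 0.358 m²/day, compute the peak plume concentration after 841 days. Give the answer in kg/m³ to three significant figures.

The peak of an instantaneous 1D plume sits at x = vt; there the Gaussian factor is 1 and C_max = M/(n_e·A·√(4πDt)), where n_e·A is the pore area the mass is dissolved in.
√(4πDt) = √(4π × 0.358 × 841) = 61.51 m, so C_max = 178/(0.43 × 72.3 × 61.51) = 0.0931 kg/m³.

0.0931 kg/m³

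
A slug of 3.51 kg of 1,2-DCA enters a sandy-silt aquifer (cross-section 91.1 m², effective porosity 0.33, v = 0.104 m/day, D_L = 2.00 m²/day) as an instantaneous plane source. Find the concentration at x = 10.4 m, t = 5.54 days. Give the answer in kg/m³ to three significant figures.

For an instantaneous plane source, C(x,t) = M/(n_e·A·√(4πDt)) · exp(−(x−vt)²/(4Dt)), with n_e·A the pore (flow) area.
Plume center vt = 0.104 × 5.54 = 0.57616 m, so the well at 10.4 m is 9.82384 m downgradient of the peak.
√(4πDt) = 11.80 m, giving peak height M/(n_e·A·√(4πDt)) = 3.51/(0.33 × 91.1 × 11.80) = 0.009894 kg/m³.
(x−vt)²/(4Dt) = (9.82384)²/(4 × 2.00 × 5.54) = 2.178; exp(−2.178) = 0.1133.
C = 0.009894 × 0.1133 = 0.00112 kg/m³.

0.00112 kg/m³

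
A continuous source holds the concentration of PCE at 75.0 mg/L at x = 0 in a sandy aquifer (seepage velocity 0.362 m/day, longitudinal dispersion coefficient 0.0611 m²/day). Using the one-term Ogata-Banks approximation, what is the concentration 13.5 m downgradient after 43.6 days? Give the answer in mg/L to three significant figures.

For a continuous step input, C/C₀ ≈ ½·erfc((x−vt)/(2√(Dt))).
vt = 0.362 × 43.6 = 15.7832 m and 2√(Dt) = 2√(0.0611 × 43.6) = 3.264 m.
Argument (x−vt)/(2√(Dt)) = (13.5 − 15.7832)/3.264 = -0.6995; ½·erfc(-0.6995) = 0.8387.
C = 75.0 × 0.8387 = 62.9 mg/L.

62.9 mg/L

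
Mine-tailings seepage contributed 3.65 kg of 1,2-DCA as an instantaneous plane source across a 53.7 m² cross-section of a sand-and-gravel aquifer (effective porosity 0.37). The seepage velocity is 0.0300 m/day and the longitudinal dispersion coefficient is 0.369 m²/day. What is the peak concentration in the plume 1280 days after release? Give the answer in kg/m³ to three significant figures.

0.00238 kg/m³

The peak of an instantaneous 1D plume sits at x = vt; there the Gaussian factor is 1 and C_max = M/(n_e·A·√(4πDt)), where n_e·A is the pore area the mass is dissolved in.
√(4πDt) = √(4π × 0.369 × 1280) = 77.04 m, so C_max = 3.65/(0.37 × 53.7 × 77.04) = 0.00238 kg/m³.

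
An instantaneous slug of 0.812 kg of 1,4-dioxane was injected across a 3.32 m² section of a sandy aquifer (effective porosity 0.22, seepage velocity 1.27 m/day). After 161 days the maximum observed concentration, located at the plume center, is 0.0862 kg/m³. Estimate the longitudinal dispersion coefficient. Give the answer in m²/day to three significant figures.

0.0822 m²/day

At the plume center C_max = M/(n_e·A·√(4πDt)), so D = M²/(4πt·(n_e·A·C_max)²).
n_e·A·C_max = 0.22 × 3.32 × 0.0862 = 0.06296 kg/m.
D = 0.812²/(4π × 161 × 0.06296²) = 0.0822 m²/day.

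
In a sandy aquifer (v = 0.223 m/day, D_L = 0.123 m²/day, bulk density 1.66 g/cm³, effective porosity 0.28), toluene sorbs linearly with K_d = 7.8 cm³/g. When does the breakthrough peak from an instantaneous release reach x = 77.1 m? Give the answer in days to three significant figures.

Retardation factor R = 1 + ρ_b·K_d/n = 1 + 1.66 × 7.8/0.28 = 47.24.
Sorption retards both mechanisms: v_R = v/R = 0.004721 m/day, D_R = D/R = 0.002604 m²/day.
Peak time from v_R²t² + 2D_R t − x² = 0: t = (√(D_R² + v_R²x²) − D_R)/v_R².
√(D_R² + v_R²x²) = √(0.002604² + 0.004721² × 77.1²) = 0.3640; v_R² = 2.229e-05.
t = (0.3640 − 0.002604)/2.229e-05 = 16200 days.

16200 days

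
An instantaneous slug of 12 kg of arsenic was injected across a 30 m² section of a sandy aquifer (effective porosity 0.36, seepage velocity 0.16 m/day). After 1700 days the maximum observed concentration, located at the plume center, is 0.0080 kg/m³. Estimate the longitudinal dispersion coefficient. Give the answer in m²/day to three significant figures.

At the plume center C_max = M/(n_e·A·√(4πDt)), so D = M²/(4πt·(n_e·A·C_max)²).
n_e·A·C_max = 0.36 × 30 × 0.0080 = 0.08640 kg/m.
D = 12²/(4π × 1700 × 0.08640²) = 0.903 m²/day.

0.903 m²/day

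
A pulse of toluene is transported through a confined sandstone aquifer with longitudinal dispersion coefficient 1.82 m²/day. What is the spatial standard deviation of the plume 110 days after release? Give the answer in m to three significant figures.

20.0 m

Dispersive spreading gives a Gaussian with σ² = 2Dt; advection only shifts the center.
σ = √(2 × 1.82 × 110) = 20.0 m.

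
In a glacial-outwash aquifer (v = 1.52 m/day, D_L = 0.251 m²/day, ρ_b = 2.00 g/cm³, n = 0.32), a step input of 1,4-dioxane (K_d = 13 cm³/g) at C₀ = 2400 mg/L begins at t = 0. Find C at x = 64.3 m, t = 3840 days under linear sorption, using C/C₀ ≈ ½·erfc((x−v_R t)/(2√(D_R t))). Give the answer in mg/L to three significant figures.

Retardation factor R = 1 + ρ_b·K_d/n = 1 + 2.00 × 13/0.32 = 82.25.
Sorption retards both mechanisms: v_R = v/R = 0.01848 m/day, D_R = D/R = 0.003052 m²/day.
v_R·t = 0.01848 × 3840 = 70.9632 m; 2√(D_R t) = 6.847 m; argument = (64.3 − 70.9632)/6.847 = -0.9732.
C = C₀ × ½·erfc(-0.9732) = 2400 × 0.9156 = 2200 mg/L.

2200 mg/L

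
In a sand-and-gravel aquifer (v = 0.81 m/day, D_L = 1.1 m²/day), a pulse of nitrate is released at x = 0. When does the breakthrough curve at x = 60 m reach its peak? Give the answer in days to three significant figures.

For the 1D instantaneous-source solution, setting ∂C/∂t = 0 at fixed x gives v²t² + 2Dt − x² = 0, so t = (√(D² + v²x²) − D)/v².
√(D² + v²x²) = √(1.1² + 0.81² × 60²) = 48.61; v² = 0.6561.
t = (48.61 − 1.1)/0.6561 = 72.4 days (vs. the pure-advection estimate x/v = 74.1 d).

72.4 days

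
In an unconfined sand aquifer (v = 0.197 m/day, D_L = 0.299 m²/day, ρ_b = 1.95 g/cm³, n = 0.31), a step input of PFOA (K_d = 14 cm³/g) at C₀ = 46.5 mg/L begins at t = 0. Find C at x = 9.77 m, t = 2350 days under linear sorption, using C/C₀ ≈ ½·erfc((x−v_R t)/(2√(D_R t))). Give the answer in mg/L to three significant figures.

Retardation factor R = 1 + ρ_b·K_d/n = 1 + 1.95 × 14/0.31 = 89.06.
Sorption retards both mechanisms: v_R = v/R = 0.002212 m/day, D_R = D/R = 0.003357 m²/day.
v_R·t = 0.002212 × 2350 = 5.1982 m; 2√(D_R t) = 5.617 m; argument = (9.77 − 5.1982)/5.617 = 0.8139.
C = C₀ × ½·erfc(0.8139) = 46.5 × 0.1249 = 5.81 mg/L.

5.81 mg/L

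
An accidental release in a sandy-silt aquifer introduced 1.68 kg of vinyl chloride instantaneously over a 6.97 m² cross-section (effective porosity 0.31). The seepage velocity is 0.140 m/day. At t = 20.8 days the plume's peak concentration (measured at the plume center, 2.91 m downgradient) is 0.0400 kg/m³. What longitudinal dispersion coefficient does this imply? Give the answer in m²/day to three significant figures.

At the plume center C_max = M/(n_e·A·√(4πDt)), so D = M²/(4πt·(n_e·A·C_max)²).
n_e·A·C_max = 0.31 × 6.97 × 0.0400 = 0.08643 kg/m.
D = 1.68²/(4π × 20.8 × 0.08643²) = 1.45 m²/day.

1.45 m²/day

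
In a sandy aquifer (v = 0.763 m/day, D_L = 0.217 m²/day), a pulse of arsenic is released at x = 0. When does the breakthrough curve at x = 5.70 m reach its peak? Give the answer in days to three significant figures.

7.11 days

For the 1D instantaneous-source solution, setting ∂C/∂t = 0 at fixed x gives v²t² + 2Dt − x² = 0, so t = (√(D² + v²x²) − D)/v².
√(D² + v²x²) = √(0.217² + 0.763² × 5.70²) = 4.355; v² = 0.582169.
t = (4.355 − 0.217)/0.582169 = 7.11 days (vs. the pure-advection estimate x/v = 7.47 d).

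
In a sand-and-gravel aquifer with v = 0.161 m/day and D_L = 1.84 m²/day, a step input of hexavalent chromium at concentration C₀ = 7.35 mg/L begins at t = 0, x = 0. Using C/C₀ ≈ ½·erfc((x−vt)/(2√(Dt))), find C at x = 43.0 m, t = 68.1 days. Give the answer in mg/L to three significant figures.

For a continuous step input, C/C₀ ≈ ½·erfc((x−vt)/(2√(Dt))).
vt = 0.161 × 68.1 = 10.9641 m and 2√(Dt) = 2√(1.84 × 68.1) = 22.39 m.
Argument (x−vt)/(2√(Dt)) = (43.0 − 10.9641)/22.39 = 1.431; ½·erfc(1.431) = 0.02150.
C = 7.35 × 0.02150 = 0.158 mg/L.

0.158 mg/L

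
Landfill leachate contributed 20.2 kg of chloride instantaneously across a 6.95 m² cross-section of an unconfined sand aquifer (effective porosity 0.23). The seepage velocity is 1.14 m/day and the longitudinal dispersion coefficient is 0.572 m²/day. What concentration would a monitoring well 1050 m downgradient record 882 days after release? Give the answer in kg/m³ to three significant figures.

For an instantaneous plane source, C(x,t) = M/(n_e·A·√(4πDt)) · exp(−(x−vt)²/(4Dt)), with n_e·A the pore (flow) area.
Plume center vt = 1.14 × 882 = 1005.48 m, so the well at 1050 m is 44.52 m downgradient of the peak.
√(4πDt) = 79.62 m, giving peak height M/(n_e·A·√(4πDt)) = 20.2/(0.23 × 6.95 × 79.62) = 0.1587 kg/m³.
(x−vt)²/(4Dt) = (44.52)²/(4 × 0.572 × 882) = 0.9822; exp(−0.9822) = 0.3745.
C = 0.1587 × 0.3745 = 0.0594 kg/m³.

0.0594 kg/m³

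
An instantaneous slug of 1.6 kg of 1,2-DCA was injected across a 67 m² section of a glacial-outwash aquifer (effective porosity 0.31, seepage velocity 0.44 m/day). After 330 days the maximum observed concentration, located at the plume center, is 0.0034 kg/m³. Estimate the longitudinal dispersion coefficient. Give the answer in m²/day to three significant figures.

At the plume center C_max = M/(n_e·A·√(4πDt)), so D = M²/(4πt·(n_e·A·C_max)²).
n_e·A·C_max = 0.31 × 67 × 0.0034 = 0.07062 kg/m.
D = 1.6²/(4π × 330 × 0.07062²) = 0.124 m²/day.

0.124 m²/day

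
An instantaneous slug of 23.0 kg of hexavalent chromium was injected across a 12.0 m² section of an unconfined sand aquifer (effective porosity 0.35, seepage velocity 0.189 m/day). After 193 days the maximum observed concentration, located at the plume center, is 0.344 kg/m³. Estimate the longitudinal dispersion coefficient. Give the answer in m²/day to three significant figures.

0.104 m²/day

At the plume center C_max = M/(n_e·A·√(4πDt)), so D = M²/(4πt·(n_e·A·C_max)²).
n_e·A·C_max = 0.35 × 12.0 × 0.344 = 1.445 kg/m.
D = 23.0²/(4π × 193 × 1.445²) = 0.104 m²/day.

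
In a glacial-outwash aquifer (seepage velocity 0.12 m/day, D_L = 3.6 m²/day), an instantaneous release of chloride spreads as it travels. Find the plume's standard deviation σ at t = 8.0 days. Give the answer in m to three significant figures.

Dispersive spreading gives a Gaussian with σ² = 2Dt; advection only shifts the center.
σ = √(2 × 3.6 × 8.0) = 7.59 m.

7.59 m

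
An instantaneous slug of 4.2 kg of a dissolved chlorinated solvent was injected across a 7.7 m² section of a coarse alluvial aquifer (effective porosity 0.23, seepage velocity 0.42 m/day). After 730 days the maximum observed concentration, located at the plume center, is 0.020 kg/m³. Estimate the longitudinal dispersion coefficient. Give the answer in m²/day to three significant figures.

At the plume center C_max = M/(n_e·A·√(4πDt)), so D = M²/(4πt·(n_e·A·C_max)²).
n_e·A·C_max = 0.23 × 7.7 × 0.020 = 0.03542 kg/m.
D = 4.2²/(4π × 730 × 0.03542²) = 1.53 m²/day.

1.53 m²/day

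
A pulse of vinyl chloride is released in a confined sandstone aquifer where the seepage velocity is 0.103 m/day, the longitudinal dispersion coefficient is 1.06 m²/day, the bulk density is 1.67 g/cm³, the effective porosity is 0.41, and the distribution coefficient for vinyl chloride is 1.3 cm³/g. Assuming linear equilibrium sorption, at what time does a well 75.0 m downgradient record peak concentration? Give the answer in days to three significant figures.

4000 days

Retardation factor R = 1 + ρ_b·K_d/n = 1 + 1.67 × 1.3/0.41 = 6.295.
Sorption retards both mechanisms: v_R = v/R = 0.01636 m/day, D_R = D/R = 0.1684 m²/day.
Peak time from v_R²t² + 2D_R t − x² = 0: t = (√(D_R² + v_R²x²) − D_R)/v_R².
√(D_R² + v_R²x²) = √(0.1684² + 0.01636² × 75.0²) = 1.239; v_R² = 0.0002676.
t = (1.239 − 0.1684)/0.0002676 = 4000 days.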